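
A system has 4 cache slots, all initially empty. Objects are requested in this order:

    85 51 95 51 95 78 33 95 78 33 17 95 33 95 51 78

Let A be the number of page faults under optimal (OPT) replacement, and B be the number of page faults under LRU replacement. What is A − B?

Under OPT: F F F . . F F . . . F . . . . F → 7 faults.
Under LRU: F F F . . F F . . . F . . . F F → 8 faults.
A − B = 7 − 8 = -1.

-1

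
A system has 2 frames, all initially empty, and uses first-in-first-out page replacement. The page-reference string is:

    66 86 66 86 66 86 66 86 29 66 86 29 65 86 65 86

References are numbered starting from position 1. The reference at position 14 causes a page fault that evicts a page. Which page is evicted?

pos 1: 66 → miss, frames {66}
pos 2: 86 → miss, frames {66,86}
pos 3: 66 → hit
pos 4: 86 → hit
pos 5: 66 → hit
pos 6: 86 → hit
pos 7: 66 → hit
pos 8: 86 → hit
pos 9: 29 → miss, evict 66, frames {86,29}
pos 10: 66 → miss, evict 86, frames {29,66}
pos 11: 86 → miss, evict 29, frames {66,86}
pos 12: 29 → miss, evict 66, frames {86,29}
pos 13: 65 → miss, evict 86, frames {29,65}
pos 14: 86 → miss, evict 29, frames {65,86}
At position 14, page 29 is evicted.

29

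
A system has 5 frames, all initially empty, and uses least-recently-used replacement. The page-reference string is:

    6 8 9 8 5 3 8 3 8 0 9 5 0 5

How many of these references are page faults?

6 → miss, frames [6]
8 → miss, frames [6, 8]
9 → miss, frames [6, 8, 9]
8 → hit
5 → miss, frames [6, 9, 8, 5]
3 → miss, frames [6, 9, 8, 5, 3]
8 → hit
3 → hit
8 → hit
0 → miss, evict 6, frames [9, 5, 3, 8, 0]
9 → hit
5 → hit
0 → hit
5 → hit
Page faults: 6.

6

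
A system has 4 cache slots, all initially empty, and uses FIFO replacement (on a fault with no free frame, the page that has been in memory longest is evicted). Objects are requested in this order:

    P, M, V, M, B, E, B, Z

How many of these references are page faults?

P → miss, frames [P]
M → miss, frames [P, M]
V → miss, frames [P, M, V]
M → hit
B → miss, frames [P, M, V, B]
E → miss, evict P, frames [M, V, B, E]
B → hit
Z → miss, evict M, frames [V, B, E, Z]
Page faults: 6.

6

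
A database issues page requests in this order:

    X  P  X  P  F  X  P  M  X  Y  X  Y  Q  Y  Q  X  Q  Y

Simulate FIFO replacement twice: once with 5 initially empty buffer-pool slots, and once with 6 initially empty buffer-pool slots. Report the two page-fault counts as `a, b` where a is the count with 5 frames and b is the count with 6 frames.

7, 6

5 frames: F F . . F . . F . F . . F . . F . . → 7 faults.
6 frames: F F . . F . . F . F . . F . . . . . → 6 faults.
6 < 7: adding a frame reduced faults, as is typical.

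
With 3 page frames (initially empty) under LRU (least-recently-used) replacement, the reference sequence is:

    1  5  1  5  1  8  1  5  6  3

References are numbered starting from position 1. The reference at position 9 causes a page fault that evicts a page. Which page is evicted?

pos 1: 1 → miss, frames (1)
pos 2: 5 → miss, frames (1 5)
pos 3: 1 → hit
pos 4: 5 → hit
pos 5: 1 → hit
pos 6: 8 → miss, frames (5 1 8)
pos 7: 1 → hit
pos 8: 5 → hit
pos 9: 6 → miss, evict 8, frames (1 5 6)
At position 9, page 8 is evicted.

8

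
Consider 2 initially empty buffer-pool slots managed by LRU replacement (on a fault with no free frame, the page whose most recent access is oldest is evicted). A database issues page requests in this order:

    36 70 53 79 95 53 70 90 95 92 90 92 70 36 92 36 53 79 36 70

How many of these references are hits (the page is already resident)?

36: miss, frames (36)
70: miss, frames (36 70)
53: miss, evict 36, frames (70 53)
79: miss, evict 70, frames (53 79)
95: miss, evict 53, frames (79 95)
53: miss, evict 79, frames (95 53)
70: miss, evict 95, frames (53 70)
90: miss, evict 53, frames (70 90)
95: miss, evict 70, frames (90 95)
92: miss, evict 90, frames (95 92)
90: miss, evict 95, frames (92 90)
92: hit
70: miss, evict 90, frames (92 70)
36: miss, evict 92, frames (70 36)
92: miss, evict 70, frames (36 92)
36: hit
53: miss, evict 92, frames (36 53)
79: miss, evict 36, frames (53 79)
36: miss, evict 53, frames (79 36)
70: miss, evict 79, frames (36 70)
Hits: 2.

2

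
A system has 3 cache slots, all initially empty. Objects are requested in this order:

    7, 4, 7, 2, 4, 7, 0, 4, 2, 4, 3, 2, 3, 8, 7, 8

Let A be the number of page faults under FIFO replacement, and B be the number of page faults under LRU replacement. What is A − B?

Under FIFO: F F . F . . F . . . F . . F F . → 7 faults.
Under LRU: F F . F . . F . F . F . . F F . → 8 faults.
A − B = 7 − 8 = -1.

-1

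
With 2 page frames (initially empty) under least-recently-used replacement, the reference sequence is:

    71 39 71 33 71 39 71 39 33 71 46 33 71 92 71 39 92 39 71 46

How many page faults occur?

14

71: fault, frames [71]
39: fault, frames [71, 39]
71: hit
33: fault, evict 39, frames [71, 33]
71: hit
39: fault, evict 33, frames [71, 39]
71: hit
39: hit
33: fault, evict 71, frames [39, 33]
71: fault, evict 39, frames [33, 71]
46: fault, evict 33, frames [71, 46]
33: fault, evict 71, frames [46, 33]
71: fault, evict 46, frames [33, 71]
92: fault, evict 33, frames [71, 92]
71: hit
39: fault, evict 92, frames [71, 39]
92: fault, evict 71, frames [39, 92]
39: hit
71: fault, evict 92, frames [39, 71]
46: fault, evict 39, frames [71, 46]
Page faults: 14.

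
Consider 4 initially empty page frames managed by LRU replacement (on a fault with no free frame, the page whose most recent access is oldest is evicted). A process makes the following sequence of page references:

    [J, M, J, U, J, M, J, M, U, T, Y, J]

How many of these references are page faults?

J: miss, frames {J}
M: miss, frames {J,M}
J: hit
U: miss, frames {M,J,U}
J: hit
M: hit
J: hit
M: hit
U: hit
T: miss, frames {J,M,U,T}
Y: miss, evict J, frames {M,U,T,Y}
J: miss, evict M, frames {U,T,Y,J}
Page faults: 6.

6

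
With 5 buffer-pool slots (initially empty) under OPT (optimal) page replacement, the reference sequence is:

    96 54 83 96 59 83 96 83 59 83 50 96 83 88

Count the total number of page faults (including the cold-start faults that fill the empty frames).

6

96: miss, frames [96]
54: miss, frames [96, 54]
83: miss, frames [96, 54, 83]
96: hit
59: miss, frames [96, 54, 83, 59]
83: hit
96: hit
83: hit
59: hit
83: hit
50: miss, frames [96, 54, 83, 59, 50]
96: hit
83: hit
88: miss, evict 50, frames [96, 54, 83, 59, 88]
Page faults: 6.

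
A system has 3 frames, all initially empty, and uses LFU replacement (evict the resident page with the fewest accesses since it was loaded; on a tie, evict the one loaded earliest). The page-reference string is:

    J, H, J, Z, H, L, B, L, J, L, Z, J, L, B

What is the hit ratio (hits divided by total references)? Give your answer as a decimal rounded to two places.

0.43

J -> miss, frames [J]
H -> miss, frames [J, H]
J -> hit
Z -> miss, frames [J, H, Z]
H -> hit
L -> miss, evict Z, frames [J, H, L]
B -> miss, evict L, frames [J, H, B]
L -> miss, evict B, frames [J, H, L]
J -> hit
L -> hit
Z -> miss, evict H, frames [J, L, Z]
J -> hit
L -> hit
B -> miss, evict Z, frames [J, L, B]
Hits: 6 of 14 references → 6/14 = 0.4286.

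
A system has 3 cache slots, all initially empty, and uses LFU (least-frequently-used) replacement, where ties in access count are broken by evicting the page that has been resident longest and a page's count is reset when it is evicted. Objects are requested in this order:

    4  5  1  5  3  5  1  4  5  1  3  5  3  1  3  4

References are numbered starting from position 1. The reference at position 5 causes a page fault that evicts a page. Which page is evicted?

4

pos 1: 4 → miss, frames (4)
pos 2: 5 → miss, frames (4 5)
pos 3: 1 → miss, frames (4 5 1)
pos 4: 5 → hit
pos 5: 3 → miss, evict 4, frames (5 1 3)
At position 5, page 4 is evicted.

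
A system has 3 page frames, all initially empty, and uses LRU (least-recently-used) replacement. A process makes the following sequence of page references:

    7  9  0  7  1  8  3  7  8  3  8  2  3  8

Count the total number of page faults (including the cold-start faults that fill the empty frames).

7 -> miss, frames {7}
9 -> miss, frames {7,9}
0 -> miss, frames {7,9,0}
7 -> hit
1 -> miss, evict 9, frames {0,7,1}
8 -> miss, evict 0, frames {7,1,8}
3 -> miss, evict 7, frames {1,8,3}
7 -> miss, evict 1, frames {8,3,7}
8 -> hit
3 -> hit
8 -> hit
2 -> miss, evict 7, frames {3,8,2}
3 -> hit
8 -> hit
Page faults: 8.

8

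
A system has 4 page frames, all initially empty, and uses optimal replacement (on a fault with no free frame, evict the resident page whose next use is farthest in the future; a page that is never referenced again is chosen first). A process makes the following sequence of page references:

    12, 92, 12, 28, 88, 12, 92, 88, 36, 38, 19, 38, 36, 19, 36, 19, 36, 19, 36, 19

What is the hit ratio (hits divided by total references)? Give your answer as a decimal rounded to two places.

12: miss, frames [12]
92: miss, frames [12, 92]
12: hit
28: miss, frames [12, 92, 28]
88: miss, frames [12, 92, 28, 88]
12: hit
92: hit
88: hit
36: miss, evict 88, frames [12, 92, 28, 36]
38: miss, evict 28, frames [12, 92, 36, 38]
19: miss, evict 92, frames [12, 36, 38, 19]
38: hit
36: hit
19: hit
36: hit
19: hit
36: hit
19: hit
36: hit
19: hit
Hits: 13 of 20 references → 13/20 = 0.6500.

0.65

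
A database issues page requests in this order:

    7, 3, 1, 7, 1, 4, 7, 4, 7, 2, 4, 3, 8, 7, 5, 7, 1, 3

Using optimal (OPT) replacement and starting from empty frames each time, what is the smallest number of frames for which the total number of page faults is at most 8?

f=1: 18 faults
f=2: 11 faults
f=3: 9 faults
f=4: 8 faults
f=5: 7 faults
f=6: 7 faults
f=7: 7 faults
Smallest f with faults ≤ 8 is 4.

4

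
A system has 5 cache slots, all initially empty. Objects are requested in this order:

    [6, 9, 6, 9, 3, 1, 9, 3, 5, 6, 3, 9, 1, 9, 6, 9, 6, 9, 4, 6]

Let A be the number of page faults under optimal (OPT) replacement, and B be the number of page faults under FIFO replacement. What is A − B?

-1

Under OPT: F F . . F F . . F . . . . . . . . . F . → 6 faults.
Under FIFO: F F . . F F . . F . . . . . . . . . F F → 7 faults.
A − B = 6 − 7 = -1.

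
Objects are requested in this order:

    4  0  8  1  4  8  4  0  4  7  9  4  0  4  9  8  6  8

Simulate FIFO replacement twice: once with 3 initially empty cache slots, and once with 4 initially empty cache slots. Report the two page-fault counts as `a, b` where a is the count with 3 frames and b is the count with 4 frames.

3 frames: F F F F F . . F . F F F F . . F F . → 12 faults.
4 frames: F F F F . . . . . F F F F . . F F . → 10 faults.
10 < 12: adding a frame reduced faults, as is typical.

12, 10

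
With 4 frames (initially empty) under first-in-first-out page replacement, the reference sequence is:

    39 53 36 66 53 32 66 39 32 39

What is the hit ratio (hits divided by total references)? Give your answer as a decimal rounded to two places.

0.40

39 -> miss, frames {39}
53 -> miss, frames {39,53}
36 -> miss, frames {39,53,36}
66 -> miss, frames {39,53,36,66}
53 -> hit
32 -> miss, evict 39, frames {53,36,66,32}
66 -> hit
39 -> miss, evict 53, frames {36,66,32,39}
32 -> hit
39 -> hit
Hits: 4 of 10 references → 4/10 = 0.4000.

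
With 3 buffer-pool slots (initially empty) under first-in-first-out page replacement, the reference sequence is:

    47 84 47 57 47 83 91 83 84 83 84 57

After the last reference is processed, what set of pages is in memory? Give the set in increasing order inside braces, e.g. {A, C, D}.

47: fault, frames (47)
84: fault, frames (47 84)
47: hit
57: fault, frames (47 84 57)
47: hit
83: fault, evict 47, frames (84 57 83)
91: fault, evict 84, frames (57 83 91)
83: hit
84: fault, evict 57, frames (83 91 84)
83: hit
84: hit
57: fault, evict 83, frames (91 84 57)

{57, 84, 91}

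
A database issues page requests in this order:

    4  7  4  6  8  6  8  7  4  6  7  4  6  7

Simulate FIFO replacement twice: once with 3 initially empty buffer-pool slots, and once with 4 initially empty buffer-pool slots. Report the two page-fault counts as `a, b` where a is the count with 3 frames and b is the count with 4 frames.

3 frames: F F . F F . . . F . F . F . → 7 faults.
4 frames: F F . F F . . . . . . . . . → 4 faults.
4 < 7: adding a frame reduced faults, as is typical.

7, 4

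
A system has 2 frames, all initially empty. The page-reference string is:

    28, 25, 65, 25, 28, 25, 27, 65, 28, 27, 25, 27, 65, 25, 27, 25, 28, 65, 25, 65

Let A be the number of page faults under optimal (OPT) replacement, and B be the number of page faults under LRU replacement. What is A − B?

Under OPT: F F F . F . F F . F F . F . F . F F . . → 12 faults.
Under LRU: F F F . F . F F F F F . F F F . F F F . → 15 faults.
A − B = 12 − 15 = -3.

-3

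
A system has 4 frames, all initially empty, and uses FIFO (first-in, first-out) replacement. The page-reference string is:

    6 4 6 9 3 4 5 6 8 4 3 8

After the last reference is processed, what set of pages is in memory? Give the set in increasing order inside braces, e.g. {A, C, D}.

6 → fault, frames [6]
4 → fault, frames [6, 4]
6 → hit
9 → fault, frames [6, 4, 9]
3 → fault, frames [6, 4, 9, 3]
4 → hit
5 → fault, evict 6, frames [4, 9, 3, 5]
6 → fault, evict 4, frames [9, 3, 5, 6]
8 → fault, evict 9, frames [3, 5, 6, 8]
4 → fault, evict 3, frames [5, 6, 8, 4]
3 → fault, evict 5, frames [6, 8, 4, 3]
8 → hit

{3, 4, 6, 8}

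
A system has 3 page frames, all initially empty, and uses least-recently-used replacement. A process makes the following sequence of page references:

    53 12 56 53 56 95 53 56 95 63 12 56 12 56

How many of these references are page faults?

7

53 -> miss, frames {53}
12 -> miss, frames {53,12}
56 -> miss, frames {53,12,56}
53 -> hit
56 -> hit
95 -> miss, evict 12, frames {53,56,95}
53 -> hit
56 -> hit
95 -> hit
63 -> miss, evict 53, frames {56,95,63}
12 -> miss, evict 56, frames {95,63,12}
56 -> miss, evict 95, frames {63,12,56}
12 -> hit
56 -> hit
Page faults: 7.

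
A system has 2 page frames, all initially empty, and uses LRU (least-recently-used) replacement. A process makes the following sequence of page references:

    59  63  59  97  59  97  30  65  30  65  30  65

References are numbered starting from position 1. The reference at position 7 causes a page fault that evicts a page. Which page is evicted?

59

pos 1: 59 -> fault, frames (59)
pos 2: 63 -> fault, frames (59 63)
pos 3: 59 -> hit
pos 4: 97 -> fault, evict 63, frames (59 97)
pos 5: 59 -> hit
pos 6: 97 -> hit
pos 7: 30 -> fault, evict 59, frames (97 30)
At position 7, page 59 is evicted.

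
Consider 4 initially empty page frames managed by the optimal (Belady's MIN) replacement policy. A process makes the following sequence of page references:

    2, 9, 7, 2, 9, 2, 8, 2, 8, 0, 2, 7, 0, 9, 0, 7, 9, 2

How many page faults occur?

5

2: miss, frames {2}
9: miss, frames {2,9}
7: miss, frames {2,9,7}
2: hit
9: hit
2: hit
8: miss, frames {2,9,7,8}
2: hit
8: hit
0: miss, evict 8, frames {2,9,7,0}
2: hit
7: hit
0: hit
9: hit
0: hit
7: hit
9: hit
2: hit
Page faults: 5.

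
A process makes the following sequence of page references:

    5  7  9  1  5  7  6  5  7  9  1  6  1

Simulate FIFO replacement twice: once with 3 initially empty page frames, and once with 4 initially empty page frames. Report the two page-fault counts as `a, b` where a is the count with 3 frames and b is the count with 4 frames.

9, 10

3 frames: F F F F F F F . . F F . . → 9 faults.
4 frames: F F F F . . F F F F F F . → 10 faults.
10 > 9: adding a frame increased faults — Belady's anomaly.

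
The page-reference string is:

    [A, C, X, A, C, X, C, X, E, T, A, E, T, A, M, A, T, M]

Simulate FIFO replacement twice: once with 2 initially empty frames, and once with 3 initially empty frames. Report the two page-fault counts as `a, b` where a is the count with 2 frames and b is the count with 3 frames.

14, 7

2 frames: F F F F F F . . F F F F F F F . F . → 14 faults.
3 frames: F F F . . . . . F F F . . . F . . . → 7 faults.
7 < 14: adding a frame reduced faults, as is typical.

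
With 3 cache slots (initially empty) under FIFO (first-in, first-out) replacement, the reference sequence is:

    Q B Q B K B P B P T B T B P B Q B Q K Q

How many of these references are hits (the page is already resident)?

Q: miss, frames [Q]
B: miss, frames [Q, B]
Q: hit
B: hit
K: miss, frames [Q, B, K]
B: hit
P: miss, evict Q, frames [B, K, P]
B: hit
P: hit
T: miss, evict B, frames [K, P, T]
B: miss, evict K, frames [P, T, B]
T: hit
B: hit
P: hit
B: hit
Q: miss, evict P, frames [T, B, Q]
B: hit
Q: hit
K: miss, evict T, frames [B, Q, K]
Q: hit
Hits: 12.

12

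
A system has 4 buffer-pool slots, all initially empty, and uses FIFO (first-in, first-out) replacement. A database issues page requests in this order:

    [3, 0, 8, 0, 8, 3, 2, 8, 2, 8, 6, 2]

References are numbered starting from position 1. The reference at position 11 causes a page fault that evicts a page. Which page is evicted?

3

pos 1: 3: miss, frames [3]
pos 2: 0: miss, frames [3, 0]
pos 3: 8: miss, frames [3, 0, 8]
pos 4: 0: hit
pos 5: 8: hit
pos 6: 3: hit
pos 7: 2: miss, frames [3, 0, 8, 2]
pos 8: 8: hit
pos 9: 2: hit
pos 10: 8: hit
pos 11: 6: miss, evict 3, frames [0, 8, 2, 6]
At position 11, page 3 is evicted.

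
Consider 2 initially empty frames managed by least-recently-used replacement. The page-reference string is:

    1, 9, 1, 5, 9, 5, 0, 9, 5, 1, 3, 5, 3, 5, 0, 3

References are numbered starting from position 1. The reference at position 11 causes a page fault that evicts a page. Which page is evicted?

5

pos 1: 1 → fault, frames (1)
pos 2: 9 → fault, frames (1 9)
pos 3: 1 → hit
pos 4: 5 → fault, evict 9, frames (1 5)
pos 5: 9 → fault, evict 1, frames (5 9)
pos 6: 5 → hit
pos 7: 0 → fault, evict 9, frames (5 0)
pos 8: 9 → fault, evict 5, frames (0 9)
pos 9: 5 → fault, evict 0, frames (9 5)
pos 10: 1 → fault, evict 9, frames (5 1)
pos 11: 3 → fault, evict 5, frames (1 3)
At position 11, page 5 is evicted.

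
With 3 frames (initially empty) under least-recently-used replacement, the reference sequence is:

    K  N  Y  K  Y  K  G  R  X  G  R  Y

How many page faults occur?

7

K: fault, frames {K}
N: fault, frames {K,N}
Y: fault, frames {K,N,Y}
K: hit
Y: hit
K: hit
G: fault, evict N, frames {Y,K,G}
R: fault, evict Y, frames {K,G,R}
X: fault, evict K, frames {G,R,X}
G: hit
R: hit
Y: fault, evict X, frames {G,R,Y}
Page faults: 7.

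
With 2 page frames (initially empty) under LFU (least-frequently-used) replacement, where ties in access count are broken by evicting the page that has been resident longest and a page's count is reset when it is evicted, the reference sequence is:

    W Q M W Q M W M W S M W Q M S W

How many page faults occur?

12

W -> miss, frames [W]
Q -> miss, frames [W, Q]
M -> miss, evict W, frames [Q, M]
W -> miss, evict Q, frames [M, W]
Q -> miss, evict M, frames [W, Q]
M -> miss, evict W, frames [Q, M]
W -> miss, evict Q, frames [M, W]
M -> hit
W -> hit
S -> miss, evict M, frames [W, S]
M -> miss, evict S, frames [W, M]
W -> hit
Q -> miss, evict M, frames [W, Q]
M -> miss, evict Q, frames [W, M]
S -> miss, evict M, frames [W, S]
W -> hit
Page faults: 12.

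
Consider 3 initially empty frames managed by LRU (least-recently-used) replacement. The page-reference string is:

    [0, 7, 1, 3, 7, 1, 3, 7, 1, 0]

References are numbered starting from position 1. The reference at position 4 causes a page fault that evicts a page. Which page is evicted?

0

pos 1: 0 → fault, frames {0}
pos 2: 7 → fault, frames {0,7}
pos 3: 1 → fault, frames {0,7,1}
pos 4: 3 → fault, evict 0, frames {7,1,3}
At position 4, page 0 is evicted.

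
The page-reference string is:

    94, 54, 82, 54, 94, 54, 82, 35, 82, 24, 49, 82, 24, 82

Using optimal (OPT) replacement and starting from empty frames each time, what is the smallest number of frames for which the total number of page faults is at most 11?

f=1: 14 faults
f=2: 9 faults
f=3: 6 faults
f=4: 6 faults
f=5: 6 faults
f=6: 6 faults
Smallest f with faults ≤ 11 is 2.

2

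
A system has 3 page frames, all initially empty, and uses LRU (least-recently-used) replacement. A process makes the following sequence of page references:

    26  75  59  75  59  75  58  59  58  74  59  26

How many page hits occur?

26 → miss, frames {26}
75 → miss, frames {26,75}
59 → miss, frames {26,75,59}
75 → hit
59 → hit
75 → hit
58 → miss, evict 26, frames {59,75,58}
59 → hit
58 → hit
74 → miss, evict 75, frames {59,58,74}
59 → hit
26 → miss, evict 58, frames {74,59,26}
Hits: 6.

6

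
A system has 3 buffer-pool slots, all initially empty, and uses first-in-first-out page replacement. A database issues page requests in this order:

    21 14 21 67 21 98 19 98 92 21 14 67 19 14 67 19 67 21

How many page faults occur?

11

21: miss, frames (21)
14: miss, frames (21 14)
21: hit
67: miss, frames (21 14 67)
21: hit
98: miss, evict 21, frames (14 67 98)
19: miss, evict 14, frames (67 98 19)
98: hit
92: miss, evict 67, frames (98 19 92)
21: miss, evict 98, frames (19 92 21)
14: miss, evict 19, frames (92 21 14)
67: miss, evict 92, frames (21 14 67)
19: miss, evict 21, frames (14 67 19)
14: hit
67: hit
19: hit
67: hit
21: miss, evict 14, frames (67 19 21)
Page faults: 11.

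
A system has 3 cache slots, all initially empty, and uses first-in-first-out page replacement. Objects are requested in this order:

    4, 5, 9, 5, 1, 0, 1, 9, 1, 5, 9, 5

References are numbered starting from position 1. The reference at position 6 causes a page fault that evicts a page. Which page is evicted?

5

pos 1: 4 → fault, frames [4]
pos 2: 5 → fault, frames [4, 5]
pos 3: 9 → fault, frames [4, 5, 9]
pos 4: 5 → hit
pos 5: 1 → fault, evict 4, frames [5, 9, 1]
pos 6: 0 → fault, evict 5, frames [9, 1, 0]
At position 6, page 5 is evicted.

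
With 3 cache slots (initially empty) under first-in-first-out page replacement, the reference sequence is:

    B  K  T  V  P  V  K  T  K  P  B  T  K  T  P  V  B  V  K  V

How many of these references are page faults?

11

B → fault, frames {B}
K → fault, frames {B,K}
T → fault, frames {B,K,T}
V → fault, evict B, frames {K,T,V}
P → fault, evict K, frames {T,V,P}
V → hit
K → fault, evict T, frames {V,P,K}
T → fault, evict V, frames {P,K,T}
K → hit
P → hit
B → fault, evict P, frames {K,T,B}
T → hit
K → hit
T → hit
P → fault, evict K, frames {T,B,P}
V → fault, evict T, frames {B,P,V}
B → hit
V → hit
K → fault, evict B, frames {P,V,K}
V → hit
Page faults: 11.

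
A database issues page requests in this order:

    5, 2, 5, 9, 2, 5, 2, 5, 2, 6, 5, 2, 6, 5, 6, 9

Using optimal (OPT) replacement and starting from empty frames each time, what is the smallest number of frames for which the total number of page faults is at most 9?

f=1: 16 faults
f=2: 8 faults
f=3: 5 faults
f=4: 4 faults
Smallest f with faults ≤ 9 is 2.

2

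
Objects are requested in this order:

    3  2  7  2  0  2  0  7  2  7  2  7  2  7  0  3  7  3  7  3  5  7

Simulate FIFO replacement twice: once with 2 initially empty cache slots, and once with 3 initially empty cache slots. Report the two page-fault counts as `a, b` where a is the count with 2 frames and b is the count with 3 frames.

2 frames: F F F . F F . F . . . . . . F F F . . . F . → 10 faults.
3 frames: F F F . F . . . . . . . . . . F . . . . F F → 7 faults.
7 < 10: adding a frame reduced faults, as is typical.

10, 7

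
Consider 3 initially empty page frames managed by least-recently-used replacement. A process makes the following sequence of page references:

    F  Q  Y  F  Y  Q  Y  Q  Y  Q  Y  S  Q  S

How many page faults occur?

4

F -> fault, frames (F)
Q -> fault, frames (F Q)
Y -> fault, frames (F Q Y)
F -> hit
Y -> hit
Q -> hit
Y -> hit
Q -> hit
Y -> hit
Q -> hit
Y -> hit
S -> fault, evict F, frames (Q Y S)
Q -> hit
S -> hit
Page faults: 4.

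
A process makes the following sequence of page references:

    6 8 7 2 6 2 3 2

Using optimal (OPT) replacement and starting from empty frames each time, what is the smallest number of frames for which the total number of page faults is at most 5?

2

f=1: 8 faults
f=2: 5 faults
f=3: 5 faults
f=4: 5 faults
f=5: 5 faults
Smallest f with faults ≤ 5 is 2.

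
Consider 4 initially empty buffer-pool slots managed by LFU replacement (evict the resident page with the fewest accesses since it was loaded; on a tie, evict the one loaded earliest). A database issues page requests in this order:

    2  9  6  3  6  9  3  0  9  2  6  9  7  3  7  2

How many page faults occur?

2: miss, frames [2]
9: miss, frames [2, 9]
6: miss, frames [2, 9, 6]
3: miss, frames [2, 9, 6, 3]
6: hit
9: hit
3: hit
0: miss, evict 2, frames [9, 6, 3, 0]
9: hit
2: miss, evict 0, frames [9, 6, 3, 2]
6: hit
9: hit
7: miss, evict 2, frames [9, 6, 3, 7]
3: hit
7: hit
2: miss, evict 7, frames [9, 6, 3, 2]
Page faults: 8.

8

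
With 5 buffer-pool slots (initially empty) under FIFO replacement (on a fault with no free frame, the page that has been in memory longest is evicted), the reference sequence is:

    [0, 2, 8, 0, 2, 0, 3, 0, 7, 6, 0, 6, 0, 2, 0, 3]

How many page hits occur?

0: fault, frames {0}
2: fault, frames {0,2}
8: fault, frames {0,2,8}
0: hit
2: hit
0: hit
3: fault, frames {0,2,8,3}
0: hit
7: fault, frames {0,2,8,3,7}
6: fault, evict 0, frames {2,8,3,7,6}
0: fault, evict 2, frames {8,3,7,6,0}
6: hit
0: hit
2: fault, evict 8, frames {3,7,6,0,2}
0: hit
3: hit
Hits: 8.

8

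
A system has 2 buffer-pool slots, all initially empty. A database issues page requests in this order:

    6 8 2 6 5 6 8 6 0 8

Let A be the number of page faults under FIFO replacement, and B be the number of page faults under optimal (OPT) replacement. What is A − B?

3

Under FIFO: F F F F F . F F F F → 9 faults.
Under OPT: F F F . F . F . F . → 6 faults.
A − B = 9 − 6 = 3.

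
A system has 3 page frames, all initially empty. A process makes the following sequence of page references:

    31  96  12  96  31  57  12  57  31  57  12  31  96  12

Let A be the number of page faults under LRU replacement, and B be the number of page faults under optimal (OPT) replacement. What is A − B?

Under LRU: F F F . . F F . . . . . F . → 6 faults.
Under OPT: F F F . . F . . . . . . F . → 5 faults.
A − B = 6 − 5 = 1.

1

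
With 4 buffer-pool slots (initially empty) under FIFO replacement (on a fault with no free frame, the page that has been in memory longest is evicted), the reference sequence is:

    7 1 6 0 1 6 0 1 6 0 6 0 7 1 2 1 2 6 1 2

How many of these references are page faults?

7 → miss, frames {7}
1 → miss, frames {7,1}
6 → miss, frames {7,1,6}
0 → miss, frames {7,1,6,0}
1 → hit
6 → hit
0 → hit
1 → hit
6 → hit
0 → hit
6 → hit
0 → hit
7 → hit
1 → hit
2 → miss, evict 7, frames {1,6,0,2}
1 → hit
2 → hit
6 → hit
1 → hit
2 → hit
Page faults: 5.

5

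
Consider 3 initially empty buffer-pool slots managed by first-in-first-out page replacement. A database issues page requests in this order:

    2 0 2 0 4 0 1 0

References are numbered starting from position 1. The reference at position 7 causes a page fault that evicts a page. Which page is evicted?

pos 1: 2 -> fault, frames [2]
pos 2: 0 -> fault, frames [2, 0]
pos 3: 2 -> hit
pos 4: 0 -> hit
pos 5: 4 -> fault, frames [2, 0, 4]
pos 6: 0 -> hit
pos 7: 1 -> fault, evict 2, frames [0, 4, 1]
At position 7, page 2 is evicted.

2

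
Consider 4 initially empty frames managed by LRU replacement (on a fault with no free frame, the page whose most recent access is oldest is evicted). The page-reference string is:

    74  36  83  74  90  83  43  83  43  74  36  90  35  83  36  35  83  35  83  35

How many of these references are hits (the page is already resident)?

11

74: fault, frames (74)
36: fault, frames (74 36)
83: fault, frames (74 36 83)
74: hit
90: fault, frames (36 83 74 90)
83: hit
43: fault, evict 36, frames (74 90 83 43)
83: hit
43: hit
74: hit
36: fault, evict 90, frames (83 43 74 36)
90: fault, evict 83, frames (43 74 36 90)
35: fault, evict 43, frames (74 36 90 35)
83: fault, evict 74, frames (36 90 35 83)
36: hit
35: hit
83: hit
35: hit
83: hit
35: hit
Hits: 11.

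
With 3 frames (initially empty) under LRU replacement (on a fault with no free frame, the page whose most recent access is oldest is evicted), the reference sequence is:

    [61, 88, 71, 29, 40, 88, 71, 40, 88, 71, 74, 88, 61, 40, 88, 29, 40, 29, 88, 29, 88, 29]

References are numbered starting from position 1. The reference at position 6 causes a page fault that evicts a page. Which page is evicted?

71

pos 1: 61 → miss, frames {61}
pos 2: 88 → miss, frames {61,88}
pos 3: 71 → miss, frames {61,88,71}
pos 4: 29 → miss, evict 61, frames {88,71,29}
pos 5: 40 → miss, evict 88, frames {71,29,40}
pos 6: 88 → miss, evict 71, frames {29,40,88}
At position 6, page 71 is evicted.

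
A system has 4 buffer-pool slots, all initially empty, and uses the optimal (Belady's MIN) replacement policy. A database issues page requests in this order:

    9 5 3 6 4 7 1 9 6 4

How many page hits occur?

3

9: miss, frames {9}
5: miss, frames {9,5}
3: miss, frames {9,5,3}
6: miss, frames {9,5,3,6}
4: miss, evict 3, frames {9,5,6,4}
7: miss, evict 5, frames {9,6,4,7}
1: miss, evict 7, frames {9,6,4,1}
9: hit
6: hit
4: hit
Hits: 3.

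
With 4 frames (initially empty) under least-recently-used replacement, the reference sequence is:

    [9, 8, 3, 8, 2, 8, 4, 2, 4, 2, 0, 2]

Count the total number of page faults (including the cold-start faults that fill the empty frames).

6

9: miss, frames (9)
8: miss, frames (9 8)
3: miss, frames (9 8 3)
8: hit
2: miss, frames (9 3 8 2)
8: hit
4: miss, evict 9, frames (3 2 8 4)
2: hit
4: hit
2: hit
0: miss, evict 3, frames (8 4 2 0)
2: hit
Page faults: 6.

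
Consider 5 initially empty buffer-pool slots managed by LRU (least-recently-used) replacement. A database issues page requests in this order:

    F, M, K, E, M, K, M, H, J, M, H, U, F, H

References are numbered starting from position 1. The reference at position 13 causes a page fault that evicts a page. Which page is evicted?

K

pos 1: F: fault, frames (F)
pos 2: M: fault, frames (F M)
pos 3: K: fault, frames (F M K)
pos 4: E: fault, frames (F M K E)
pos 5: M: hit
pos 6: K: hit
pos 7: M: hit
pos 8: H: fault, frames (F E K M H)
pos 9: J: fault, evict F, frames (E K M H J)
pos 10: M: hit
pos 11: H: hit
pos 12: U: fault, evict E, frames (K J M H U)
pos 13: F: fault, evict K, frames (J M H U F)
At position 13, page K is evicted.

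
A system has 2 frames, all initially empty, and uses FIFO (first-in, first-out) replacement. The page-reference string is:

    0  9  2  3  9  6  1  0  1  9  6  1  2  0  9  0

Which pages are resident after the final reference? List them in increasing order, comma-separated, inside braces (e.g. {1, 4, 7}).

{0, 9}

0 → fault, frames (0)
9 → fault, frames (0 9)
2 → fault, evict 0, frames (9 2)
3 → fault, evict 9, frames (2 3)
9 → fault, evict 2, frames (3 9)
6 → fault, evict 3, frames (9 6)
1 → fault, evict 9, frames (6 1)
0 → fault, evict 6, frames (1 0)
1 → hit
9 → fault, evict 1, frames (0 9)
6 → fault, evict 0, frames (9 6)
1 → fault, evict 9, frames (6 1)
2 → fault, evict 6, frames (1 2)
0 → fault, evict 1, frames (2 0)
9 → fault, evict 2, frames (0 9)
0 → hit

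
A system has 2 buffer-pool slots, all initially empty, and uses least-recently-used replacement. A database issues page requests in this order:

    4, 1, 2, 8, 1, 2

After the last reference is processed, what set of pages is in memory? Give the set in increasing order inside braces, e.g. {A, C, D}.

{1, 2}

4: miss, frames (4)
1: miss, frames (4 1)
2: miss, evict 4, frames (1 2)
8: miss, evict 1, frames (2 8)
1: miss, evict 2, frames (8 1)
2: miss, evict 8, frames (1 2)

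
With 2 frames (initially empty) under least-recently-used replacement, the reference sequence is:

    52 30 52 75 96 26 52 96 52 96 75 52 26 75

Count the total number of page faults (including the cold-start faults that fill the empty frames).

11

52: fault, frames [52]
30: fault, frames [52, 30]
52: hit
75: fault, evict 30, frames [52, 75]
96: fault, evict 52, frames [75, 96]
26: fault, evict 75, frames [96, 26]
52: fault, evict 96, frames [26, 52]
96: fault, evict 26, frames [52, 96]
52: hit
96: hit
75: fault, evict 52, frames [96, 75]
52: fault, evict 96, frames [75, 52]
26: fault, evict 75, frames [52, 26]
75: fault, evict 52, frames [26, 75]
Page faults: 11.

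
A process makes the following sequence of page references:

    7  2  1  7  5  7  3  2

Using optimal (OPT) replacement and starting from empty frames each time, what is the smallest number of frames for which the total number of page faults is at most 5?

f=1: 8 faults
f=2: 6 faults
f=3: 5 faults
f=4: 5 faults
f=5: 5 faults
Smallest f with faults ≤ 5 is 3.

3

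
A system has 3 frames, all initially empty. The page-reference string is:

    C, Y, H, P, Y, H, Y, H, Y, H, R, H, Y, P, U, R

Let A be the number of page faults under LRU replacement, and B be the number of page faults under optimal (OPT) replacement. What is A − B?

1

Under LRU: F F F F . . . . . . F . . F F F → 8 faults.
Under OPT: F F F F . . . . . . F . . F F . → 7 faults.
A − B = 8 − 7 = 1.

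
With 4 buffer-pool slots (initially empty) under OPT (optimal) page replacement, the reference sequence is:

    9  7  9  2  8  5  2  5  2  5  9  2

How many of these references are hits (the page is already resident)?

9: miss, frames [9]
7: miss, frames [9, 7]
9: hit
2: miss, frames [9, 7, 2]
8: miss, frames [9, 7, 2, 8]
5: miss, evict 8, frames [9, 7, 2, 5]
2: hit
5: hit
2: hit
5: hit
9: hit
2: hit
Hits: 7.

7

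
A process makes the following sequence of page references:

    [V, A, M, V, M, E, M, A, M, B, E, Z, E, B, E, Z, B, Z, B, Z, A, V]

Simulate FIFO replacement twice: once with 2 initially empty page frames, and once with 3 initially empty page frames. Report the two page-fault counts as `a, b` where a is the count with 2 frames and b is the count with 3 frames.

2 frames: F F F F . F F F . F F F . F F F F . . . F F → 16 faults.
3 frames: F F F . . F . . . F . F . . . . . . . . F F → 8 faults.
8 < 16: adding a frame reduced faults, as is typical.

16, 8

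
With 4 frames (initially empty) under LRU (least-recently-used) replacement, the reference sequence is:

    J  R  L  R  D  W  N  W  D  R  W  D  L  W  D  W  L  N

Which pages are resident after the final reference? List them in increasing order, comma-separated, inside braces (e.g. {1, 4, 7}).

{D, L, N, W}

J: fault, frames [J]
R: fault, frames [J, R]
L: fault, frames [J, R, L]
R: hit
D: fault, frames [J, L, R, D]
W: fault, evict J, frames [L, R, D, W]
N: fault, evict L, frames [R, D, W, N]
W: hit
D: hit
R: hit
W: hit
D: hit
L: fault, evict N, frames [R, W, D, L]
W: hit
D: hit
W: hit
L: hit
N: fault, evict R, frames [D, W, L, N]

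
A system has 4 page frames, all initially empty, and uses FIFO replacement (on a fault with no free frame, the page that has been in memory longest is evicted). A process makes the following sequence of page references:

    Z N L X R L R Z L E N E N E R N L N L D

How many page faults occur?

Z -> fault, frames (Z)
N -> fault, frames (Z N)
L -> fault, frames (Z N L)
X -> fault, frames (Z N L X)
R -> fault, evict Z, frames (N L X R)
L -> hit
R -> hit
Z -> fault, evict N, frames (L X R Z)
L -> hit
E -> fault, evict L, frames (X R Z E)
N -> fault, evict X, frames (R Z E N)
E -> hit
N -> hit
E -> hit
R -> hit
N -> hit
L -> fault, evict R, frames (Z E N L)
N -> hit
L -> hit
D -> fault, evict Z, frames (E N L D)
Page faults: 10.

10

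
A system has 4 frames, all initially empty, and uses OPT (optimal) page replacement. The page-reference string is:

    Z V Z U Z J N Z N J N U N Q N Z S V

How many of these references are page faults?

8

Z -> miss, frames {Z}
V -> miss, frames {Z,V}
Z -> hit
U -> miss, frames {Z,V,U}
Z -> hit
J -> miss, frames {Z,V,U,J}
N -> miss, evict V, frames {Z,U,J,N}
Z -> hit
N -> hit
J -> hit
N -> hit
U -> hit
N -> hit
Q -> miss, evict J, frames {Z,U,N,Q}
N -> hit
Z -> hit
S -> miss, evict Q, frames {Z,U,N,S}
V -> miss, evict S, frames {Z,U,N,V}
Page faults: 8.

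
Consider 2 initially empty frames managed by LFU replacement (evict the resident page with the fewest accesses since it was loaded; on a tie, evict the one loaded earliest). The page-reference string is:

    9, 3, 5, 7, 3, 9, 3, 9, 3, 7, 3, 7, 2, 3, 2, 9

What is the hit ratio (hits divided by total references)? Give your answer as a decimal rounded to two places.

0.44

9: fault, frames {9}
3: fault, frames {9,3}
5: fault, evict 9, frames {3,5}
7: fault, evict 3, frames {5,7}
3: fault, evict 5, frames {7,3}
9: fault, evict 7, frames {3,9}
3: hit
9: hit
3: hit
7: fault, evict 9, frames {3,7}
3: hit
7: hit
2: fault, evict 7, frames {3,2}
3: hit
2: hit
9: fault, evict 2, frames {3,9}
Hits: 7 of 16 references → 7/16 = 0.4375.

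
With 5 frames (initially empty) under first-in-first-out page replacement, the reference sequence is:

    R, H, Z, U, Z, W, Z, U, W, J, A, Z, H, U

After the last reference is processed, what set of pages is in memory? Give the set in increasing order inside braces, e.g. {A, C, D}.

{A, H, J, U, W}

R: miss, frames {R}
H: miss, frames {R,H}
Z: miss, frames {R,H,Z}
U: miss, frames {R,H,Z,U}
Z: hit
W: miss, frames {R,H,Z,U,W}
Z: hit
U: hit
W: hit
J: miss, evict R, frames {H,Z,U,W,J}
A: miss, evict H, frames {Z,U,W,J,A}
Z: hit
H: miss, evict Z, frames {U,W,J,A,H}
U: hit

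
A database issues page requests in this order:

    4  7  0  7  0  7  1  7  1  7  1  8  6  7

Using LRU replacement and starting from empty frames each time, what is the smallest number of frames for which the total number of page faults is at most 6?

4

f=1: 14 faults
f=2: 7 faults
f=3: 7 faults
f=4: 6 faults
f=5: 6 faults
f=6: 6 faults
Smallest f with faults ≤ 6 is 4.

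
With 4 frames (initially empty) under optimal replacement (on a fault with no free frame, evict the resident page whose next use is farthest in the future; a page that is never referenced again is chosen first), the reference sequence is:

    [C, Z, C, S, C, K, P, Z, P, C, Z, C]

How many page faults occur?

5

C: fault, frames (C)
Z: fault, frames (C Z)
C: hit
S: fault, frames (C Z S)
C: hit
K: fault, frames (C Z S K)
P: fault, evict K, frames (C Z S P)
Z: hit
P: hit
C: hit
Z: hit
C: hit
Page faults: 5.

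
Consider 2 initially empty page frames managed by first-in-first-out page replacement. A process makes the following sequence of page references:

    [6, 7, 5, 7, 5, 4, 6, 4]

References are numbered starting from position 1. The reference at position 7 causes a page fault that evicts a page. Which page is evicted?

5

pos 1: 6: fault, frames {6}
pos 2: 7: fault, frames {6,7}
pos 3: 5: fault, evict 6, frames {7,5}
pos 4: 7: hit
pos 5: 5: hit
pos 6: 4: fault, evict 7, frames {5,4}
pos 7: 6: fault, evict 5, frames {4,6}
At position 7, page 5 is evicted.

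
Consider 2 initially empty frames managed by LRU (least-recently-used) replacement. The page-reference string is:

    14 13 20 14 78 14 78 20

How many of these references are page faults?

6

14: fault, frames (14)
13: fault, frames (14 13)
20: fault, evict 14, frames (13 20)
14: fault, evict 13, frames (20 14)
78: fault, evict 20, frames (14 78)
14: hit
78: hit
20: fault, evict 14, frames (78 20)
Page faults: 6.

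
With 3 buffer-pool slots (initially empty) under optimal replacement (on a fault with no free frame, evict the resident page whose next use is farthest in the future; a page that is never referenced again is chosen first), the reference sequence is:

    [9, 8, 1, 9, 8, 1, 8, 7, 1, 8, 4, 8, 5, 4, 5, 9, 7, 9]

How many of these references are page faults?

7

9: fault, frames {9}
8: fault, frames {9,8}
1: fault, frames {9,8,1}
9: hit
8: hit
1: hit
8: hit
7: fault, evict 9, frames {8,1,7}
1: hit
8: hit
4: fault, evict 1, frames {8,7,4}
8: hit
5: fault, evict 8, frames {7,4,5}
4: hit
5: hit
9: fault, evict 5, frames {7,4,9}
7: hit
9: hit
Page faults: 7.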